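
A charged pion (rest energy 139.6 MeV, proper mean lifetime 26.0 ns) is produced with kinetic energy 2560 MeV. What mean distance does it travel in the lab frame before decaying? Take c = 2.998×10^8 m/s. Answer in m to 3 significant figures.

d ≈ 151 m

γ = 1 + K/(m₀c²) = 1 + 2560/139.6 = 19.338
β = √(1 − 1/γ²) = 0.99866
Dilated lifetime: γτ₀ = 19.338 × 26.0 ns = 502.79 ns
d = βc·γτ₀ = 0.99866 × (2.998×10^8 m/s) × 5.0279×10^-7 s = 151 m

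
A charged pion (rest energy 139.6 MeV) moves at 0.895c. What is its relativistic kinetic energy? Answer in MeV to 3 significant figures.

K ≈ 173 MeV

γ = 1/√(1 − 0.895²) = 2.2418
K = (γ − 1)m₀c² = (2.2418 − 1) × 139.6 MeV = 1.2418 × 139.6 MeV = 173 MeV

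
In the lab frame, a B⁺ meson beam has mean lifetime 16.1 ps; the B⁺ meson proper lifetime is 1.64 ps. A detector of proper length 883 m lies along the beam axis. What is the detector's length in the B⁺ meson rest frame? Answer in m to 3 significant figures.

L ≈ 89.9 m

Time dilation ⇒ γ = Δt/τ₀ = 16.1/1.64 = 9.8171
Length contraction: L = L₀/γ = 883/9.8171 = 89.9 m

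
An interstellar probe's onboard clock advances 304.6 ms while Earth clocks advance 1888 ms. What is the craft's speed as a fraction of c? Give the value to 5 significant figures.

β ≈ 0.98690

γ = Δt/τ₀ = 1888/304.6 = 6.198293
β = √(1 − 1/γ²) = √(1 − 1/6.198293²) = 0.98690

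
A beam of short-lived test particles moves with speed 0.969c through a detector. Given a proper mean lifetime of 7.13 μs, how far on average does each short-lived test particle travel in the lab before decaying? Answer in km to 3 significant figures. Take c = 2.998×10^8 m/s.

d ≈ 8.38 km

γ = 1/√(1 − 0.969²) = 4.0476
Dilated lifetime: Δt = γτ₀ = 4.0476 × 7.13 μs = 28.859 μs
d = vΔt = 0.969c × 28.859 μs = 2.9051×10^8 m/s × 2.8859×10^-5 s = 8.38 km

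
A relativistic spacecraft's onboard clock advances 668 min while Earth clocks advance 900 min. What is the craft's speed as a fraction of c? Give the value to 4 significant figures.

β ≈ 0.6702

γ = Δt/τ₀ = 900/668 = 1.34731
β = √(1 − 1/γ²) = √(1 − 1/1.34731²) = 0.6702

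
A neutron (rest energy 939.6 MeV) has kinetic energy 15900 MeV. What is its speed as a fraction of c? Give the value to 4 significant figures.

β ≈ 0.9984

γ = 1 + K/(m₀c²) = 1 + 15900/939.6 = 17.9221
β = √(1 − 1/γ²) = 0.9984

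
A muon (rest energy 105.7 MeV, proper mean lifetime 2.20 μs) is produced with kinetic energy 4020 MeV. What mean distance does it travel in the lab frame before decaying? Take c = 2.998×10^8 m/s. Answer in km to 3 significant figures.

γ = 1 + K/(m₀c²) = 1 + 4020/105.7 = 39.032
β = √(1 − 1/γ²) = 0.99967
Dilated lifetime: γτ₀ = 39.032 × 2.20 μs = 85.871 μs
d = βc·γτ₀ = 0.99967 × (2.998×10^8 m/s) × 8.5871×10^-5 s = 25.7 km

d ≈ 25.7 km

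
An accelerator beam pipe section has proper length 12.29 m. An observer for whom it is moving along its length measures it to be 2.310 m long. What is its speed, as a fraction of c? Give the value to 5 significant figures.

γ = L₀/L = 12.29/2.310 = 5.320346
β = √(1 − 1/γ²) = 0.98218

β ≈ 0.98218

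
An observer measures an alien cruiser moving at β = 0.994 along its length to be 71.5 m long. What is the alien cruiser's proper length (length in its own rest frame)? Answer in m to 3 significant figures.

L₀ ≈ 654 m

γ = 1/√(1 − 0.994²) = 9.1424
L₀ = γL = 9.1424 × 71.5 = 654 m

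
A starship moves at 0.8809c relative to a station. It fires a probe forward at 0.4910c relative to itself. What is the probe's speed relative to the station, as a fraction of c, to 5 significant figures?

Relativistic velocity addition: u = (u' + v)/(1 + u'v/c²)
= (0.4910 + 0.8809)/(1 + 0.4910×0.8809) = 1.3719/1.432522 = 0.95768

u ≈ 0.95768c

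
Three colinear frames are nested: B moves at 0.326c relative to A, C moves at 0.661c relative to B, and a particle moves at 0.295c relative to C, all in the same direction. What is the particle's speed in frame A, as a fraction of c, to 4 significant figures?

Compose boost 2: (0.661 + 0.326)/(1 + 0.661×0.326) = 0.9870/1.21549 = 0.812021
Compose boost 3: (0.295 + 0.812021)/(1 + 0.295×0.812021) = 1.10702/1.23955 = 0.8931

u ≈ 0.8931c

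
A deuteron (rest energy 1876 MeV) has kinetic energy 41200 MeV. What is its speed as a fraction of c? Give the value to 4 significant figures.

γ = 1 + K/(m₀c²) = 1 + 41200/1876 = 22.9616
β = √(1 − 1/γ²) = 0.9991

β ≈ 0.9991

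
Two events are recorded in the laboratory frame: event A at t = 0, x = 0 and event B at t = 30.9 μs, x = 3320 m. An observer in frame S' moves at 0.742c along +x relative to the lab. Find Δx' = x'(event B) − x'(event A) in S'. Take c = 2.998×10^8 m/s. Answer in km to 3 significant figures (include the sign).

γ = 1/√(1 − 0.742²) = 1.4916
Δx' = γ(Δx − vΔt) = 1.4916 × (3320 m − 0.742×(2.998×10^8 m/s)×30.9×10^-6 s)
= 1.4916 × (-3553.8 m) = -5.30 km

Δx' ≈ -5.30 km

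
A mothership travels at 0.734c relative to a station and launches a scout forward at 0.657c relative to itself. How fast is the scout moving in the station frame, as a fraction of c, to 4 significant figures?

Compose boost 2: (0.657 + 0.734)/(1 + 0.657×0.734) = 1.391/1.48224 = 0.9384

u ≈ 0.9384c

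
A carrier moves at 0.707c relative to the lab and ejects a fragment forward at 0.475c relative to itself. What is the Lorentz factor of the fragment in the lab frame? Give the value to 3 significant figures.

γ ≈ 2.15

u_lab = (0.475 + 0.707)/(1 + 0.475×0.707) = 1.182/1.33583 = 0.884846
γ = 1/√(1 − 0.884846²) = 2.15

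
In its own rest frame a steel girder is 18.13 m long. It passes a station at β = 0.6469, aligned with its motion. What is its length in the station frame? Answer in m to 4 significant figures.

L ≈ 13.83 m

γ = 1/√(1 − 0.6469²) = 1.31135
Length contraction: L = L₀/γ = 18.13/1.31135 = 13.83 m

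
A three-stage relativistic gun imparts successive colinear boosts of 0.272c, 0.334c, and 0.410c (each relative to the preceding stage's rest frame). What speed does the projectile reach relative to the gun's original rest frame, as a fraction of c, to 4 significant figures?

Compose boost 2: (0.334 + 0.272)/(1 + 0.334×0.272) = 0.6060/1.09085 = 0.555531
Compose boost 3: (0.410 + 0.555531)/(1 + 0.410×0.555531) = 0.965531/1.22777 = 0.7864

u ≈ 0.7864c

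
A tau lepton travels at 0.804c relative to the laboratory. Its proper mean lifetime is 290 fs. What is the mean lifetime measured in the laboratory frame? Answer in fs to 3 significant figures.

Δt ≈ 488 fs

γ = 1/√(1 − 0.804²) = 1.6817
Time dilation: Δt = γτ₀ = 1.6817 × 290 fs = 488 fs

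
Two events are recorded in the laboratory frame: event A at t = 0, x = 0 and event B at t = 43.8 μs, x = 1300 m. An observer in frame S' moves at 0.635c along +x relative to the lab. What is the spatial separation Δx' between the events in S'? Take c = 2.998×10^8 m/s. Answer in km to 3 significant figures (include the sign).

Δx' ≈ -9.11 km

γ = 1/√(1 − 0.635²) = 1.2945
Δx' = γ(Δx − vΔt) = 1.2945 × (1300 m − 0.635×(2.998×10^8 m/s)×43.8×10^-6 s)
= 1.2945 × (-7038.3 m) = -9.11 km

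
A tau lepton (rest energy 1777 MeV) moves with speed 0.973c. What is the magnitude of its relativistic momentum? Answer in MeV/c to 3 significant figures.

p ≈ 7490 MeV/c

γ = 1/√(1 − 0.973²) = 4.3327
p = γβm₀c = 4.3327 × 0.973 × 1777 MeV/c = 7490 MeV/c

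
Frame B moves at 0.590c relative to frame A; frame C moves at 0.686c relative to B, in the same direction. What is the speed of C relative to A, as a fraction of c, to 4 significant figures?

u ≈ 0.9084c

Compose boost 2: (0.686 + 0.590)/(1 + 0.686×0.590) = 1.276/1.40474 = 0.9084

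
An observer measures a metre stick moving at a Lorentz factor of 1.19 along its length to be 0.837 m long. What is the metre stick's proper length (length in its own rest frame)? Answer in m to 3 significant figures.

L₀ ≈ 0.996 m

γ = 1.19 (given)
L₀ = γL = 1.19 × 0.837 = 0.996 m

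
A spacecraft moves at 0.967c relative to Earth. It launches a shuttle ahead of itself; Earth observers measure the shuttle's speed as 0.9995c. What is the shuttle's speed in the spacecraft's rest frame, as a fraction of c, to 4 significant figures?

Inverse velocity addition: u' = (u − v)/(1 − uv/c²)
= (0.9995 − 0.967)/(1 − 0.9995×0.967) = 0.03250/0.0334835 = 0.9706

u' ≈ 0.9706c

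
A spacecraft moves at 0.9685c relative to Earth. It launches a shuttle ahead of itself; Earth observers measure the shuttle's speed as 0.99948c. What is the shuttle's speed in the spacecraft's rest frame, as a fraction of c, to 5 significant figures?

u' ≈ 0.96802c

Inverse velocity addition: u' = (u − v)/(1 − uv/c²)
= (0.99948 − 0.9685)/(1 − 0.99948×0.9685) = 0.030980/0.03200362 = 0.96802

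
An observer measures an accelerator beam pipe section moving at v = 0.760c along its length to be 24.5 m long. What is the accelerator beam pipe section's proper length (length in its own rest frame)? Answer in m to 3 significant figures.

γ = 1/√(1 − 0.760²) = 1.5386
L₀ = γL = 1.5386 × 24.5 = 37.7 m

L₀ ≈ 37.7 m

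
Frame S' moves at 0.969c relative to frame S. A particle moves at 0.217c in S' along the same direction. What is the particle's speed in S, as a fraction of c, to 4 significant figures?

Relativistic velocity addition: u = (u' + v)/(1 + u'v/c²)
= (0.217 + 0.969)/(1 + 0.217×0.969) = 1.186/1.21027 = 0.9799

u ≈ 0.9799c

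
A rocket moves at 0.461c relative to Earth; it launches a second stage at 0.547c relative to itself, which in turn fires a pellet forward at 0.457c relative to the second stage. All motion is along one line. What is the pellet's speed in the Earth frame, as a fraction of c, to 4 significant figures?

Compose boost 2: (0.547 + 0.461)/(1 + 0.547×0.461) = 1.008/1.25217 = 0.805004
Compose boost 3: (0.457 + 0.805004)/(1 + 0.457×0.805004) = 1.26200/1.36789 = 0.9226

u ≈ 0.9226c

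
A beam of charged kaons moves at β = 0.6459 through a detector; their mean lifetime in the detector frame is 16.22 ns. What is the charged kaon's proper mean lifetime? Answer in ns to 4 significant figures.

τ₀ ≈ 12.38 ns

γ = 1/√(1 − 0.6459²) = 1.30989
Proper time: τ₀ = Δt/γ = 16.22/1.30989 = 12.38 ns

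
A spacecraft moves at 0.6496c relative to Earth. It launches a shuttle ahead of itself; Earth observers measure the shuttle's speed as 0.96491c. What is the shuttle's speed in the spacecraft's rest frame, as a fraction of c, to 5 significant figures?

u' ≈ 0.84489c

Inverse velocity addition: u' = (u − v)/(1 − uv/c²)
= (0.96491 − 0.6496)/(1 − 0.96491×0.6496) = 0.31531/0.3731945 = 0.84489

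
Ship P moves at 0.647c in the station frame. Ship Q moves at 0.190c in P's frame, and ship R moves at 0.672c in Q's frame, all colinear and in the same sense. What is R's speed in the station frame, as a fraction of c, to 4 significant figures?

u ≈ 0.9444c

Compose boost 2: (0.190 + 0.647)/(1 + 0.190×0.647) = 0.8370/1.12293 = 0.745371
Compose boost 3: (0.672 + 0.745371)/(1 + 0.672×0.745371) = 1.41737/1.50089 = 0.9444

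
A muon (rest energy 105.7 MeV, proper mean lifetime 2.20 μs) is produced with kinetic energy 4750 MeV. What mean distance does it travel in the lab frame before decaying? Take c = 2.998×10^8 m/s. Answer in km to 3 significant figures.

d ≈ 30.3 km

γ = 1 + K/(m₀c²) = 1 + 4750/105.7 = 45.939
β = √(1 − 1/γ²) = 0.99976
Dilated lifetime: γτ₀ = 45.939 × 2.20 μs = 101.06 μs
d = βc·γτ₀ = 0.99976 × (2.998×10^8 m/s) × 0.00010106 s = 30.3 km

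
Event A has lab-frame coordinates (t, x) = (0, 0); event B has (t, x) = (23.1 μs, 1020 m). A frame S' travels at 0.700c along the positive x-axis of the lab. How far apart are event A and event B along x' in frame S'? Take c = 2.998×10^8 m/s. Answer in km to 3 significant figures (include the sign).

γ = 1/√(1 − 0.700²) = 1.4003
Δx' = γ(Δx − vΔt) = 1.4003 × (1020 m − 0.700×(2.998×10^8 m/s)×23.1×10^-6 s)
= 1.4003 × (-3827.8 m) = -5.36 km

Δx' ≈ -5.36 km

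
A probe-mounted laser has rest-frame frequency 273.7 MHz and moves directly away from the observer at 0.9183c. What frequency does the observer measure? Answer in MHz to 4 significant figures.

f_obs ≈ 56.48 MHz

Relativistic Doppler: f_obs = f_src √((1−β)/(1+β))
= 273.7 × √(0.0817000/1.91830) = 273.7 × 0.206373 = 56.48 MHz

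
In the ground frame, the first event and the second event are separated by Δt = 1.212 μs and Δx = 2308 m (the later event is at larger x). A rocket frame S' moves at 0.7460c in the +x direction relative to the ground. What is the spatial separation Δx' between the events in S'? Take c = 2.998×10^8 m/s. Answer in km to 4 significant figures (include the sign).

Δx' ≈ 3.059 km

γ = 1/√(1 − 0.7460²) = 1.50162
Δx' = γ(Δx − vΔt) = 1.50162 × (2308 m − 0.7460×(2.998×10^8 m/s)×1.212×10^-6 s)
= 1.50162 × (2036.94 m) = 3.059 km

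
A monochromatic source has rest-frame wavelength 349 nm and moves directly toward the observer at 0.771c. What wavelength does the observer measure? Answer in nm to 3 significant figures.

Relativistic Doppler: λ_obs = λ_src √((1−β)/(1+β))
= 349 × √(0.22900/1.7710) = 349 × 0.35959 = 125 nm

λ_obs ≈ 125 nm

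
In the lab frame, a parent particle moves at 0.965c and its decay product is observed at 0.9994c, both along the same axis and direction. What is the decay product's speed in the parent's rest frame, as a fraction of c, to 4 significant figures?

Inverse velocity addition: u' = (u − v)/(1 − uv/c²)
= (0.9994 − 0.965)/(1 − 0.9994×0.965) = 0.03440/0.0355790 = 0.9669

u' ≈ 0.9669c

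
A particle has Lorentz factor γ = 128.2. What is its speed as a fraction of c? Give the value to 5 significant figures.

β ≈ 0.99997

β = √(1 − 1/γ²) = √(1 − 1/128.2²) = √(0.9999392) = 0.99997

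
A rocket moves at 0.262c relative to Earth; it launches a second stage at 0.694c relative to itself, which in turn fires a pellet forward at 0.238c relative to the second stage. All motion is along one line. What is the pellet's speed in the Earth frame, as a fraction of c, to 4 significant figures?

u ≈ 0.8779c

Compose boost 2: (0.694 + 0.262)/(1 + 0.694×0.262) = 0.9560/1.18183 = 0.808916
Compose boost 3: (0.238 + 0.808916)/(1 + 0.238×0.808916) = 1.04692/1.19252 = 0.8779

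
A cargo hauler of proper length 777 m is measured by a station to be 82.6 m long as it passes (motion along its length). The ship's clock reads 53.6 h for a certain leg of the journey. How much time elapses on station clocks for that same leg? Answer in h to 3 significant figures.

Δt ≈ 504 h

Length contraction ⇒ γ = L₀/L = 777/82.6 = 9.4068
Time dilation: Δt = γτ₀ = 9.4068 × 53.6 h = 504 h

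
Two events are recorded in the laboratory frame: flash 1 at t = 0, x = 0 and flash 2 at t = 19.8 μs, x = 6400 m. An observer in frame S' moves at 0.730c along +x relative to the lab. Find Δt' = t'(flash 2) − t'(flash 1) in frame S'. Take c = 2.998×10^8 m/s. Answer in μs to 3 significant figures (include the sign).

γ = 1/√(1 − 0.730²) = 1.4632
Δt' = γ(Δt − vΔx/c²) = 1.4632 × (19.8 μs − 0.730×6400 m / (2.998×10^8 m/s))
= 1.4632 × (4.2163 μs) = 6.17 μs

Δt' ≈ 6.17 μs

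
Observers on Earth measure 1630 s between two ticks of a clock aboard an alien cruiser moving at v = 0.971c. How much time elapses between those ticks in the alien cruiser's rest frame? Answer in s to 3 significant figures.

τ₀ ≈ 390 s

γ = 1/√(1 − 0.971²) = 4.1827
Proper time: τ₀ = Δt/γ = 1630/4.1827 = 390 s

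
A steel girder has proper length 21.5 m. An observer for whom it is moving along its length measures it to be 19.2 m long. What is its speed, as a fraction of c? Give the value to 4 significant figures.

γ = L₀/L = 21.5/19.2 = 1.11979
β = √(1 − 1/γ²) = 0.4500

β ≈ 0.4500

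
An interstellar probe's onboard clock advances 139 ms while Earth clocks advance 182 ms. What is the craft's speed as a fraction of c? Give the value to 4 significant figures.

γ = Δt/τ₀ = 182/139 = 1.30935
β = √(1 − 1/γ²) = √(1 − 1/1.30935²) = 0.6455

β ≈ 0.6455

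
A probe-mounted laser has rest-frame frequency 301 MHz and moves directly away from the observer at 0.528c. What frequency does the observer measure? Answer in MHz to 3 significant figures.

f_obs ≈ 167 MHz

Relativistic Doppler: f_obs = f_src √((1−β)/(1+β))
= 301 × √(0.47200/1.5280) = 301 × 0.55579 = 167 MHz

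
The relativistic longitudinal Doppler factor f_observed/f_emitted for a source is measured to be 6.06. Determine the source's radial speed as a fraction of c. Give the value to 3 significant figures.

f_obs/f_src = √((1+β)/(1−β)) = 6.06  ⇒  (1+β)/(1−β) = 36.724
β = |1 − D²|/(1 + D²) = |1 − 36.724|/(1 + 36.724) = 0.947

β ≈ 0.947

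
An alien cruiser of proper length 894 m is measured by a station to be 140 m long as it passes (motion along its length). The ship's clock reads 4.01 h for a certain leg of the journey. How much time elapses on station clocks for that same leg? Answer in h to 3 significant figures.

Length contraction ⇒ γ = L₀/L = 894/140 = 6.3857
Time dilation: Δt = γτ₀ = 6.3857 × 4.01 h = 25.6 h

Δt ≈ 25.6 h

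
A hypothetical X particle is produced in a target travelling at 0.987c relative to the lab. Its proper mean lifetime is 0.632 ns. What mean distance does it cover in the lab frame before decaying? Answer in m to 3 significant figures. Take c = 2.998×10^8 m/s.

d ≈ 1.16 m

γ = 1/√(1 − 0.987²) = 6.2220
Dilated lifetime: Δt = γτ₀ = 6.2220 × 0.632 ns = 3.9323 ns
d = vΔt = 0.987c × 3.9323 ns = 2.9590×10^8 m/s × 3.9323×10^-9 s = 1.16 m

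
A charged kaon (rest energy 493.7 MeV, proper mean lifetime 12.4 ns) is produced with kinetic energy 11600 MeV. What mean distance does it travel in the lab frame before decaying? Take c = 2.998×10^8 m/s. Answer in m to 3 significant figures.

γ = 1 + K/(m₀c²) = 1 + 11600/493.7 = 24.496
β = √(1 − 1/γ²) = 0.99917
Dilated lifetime: γτ₀ = 24.496 × 12.4 ns = 303.75 ns
d = βc·γτ₀ = 0.99917 × (2.998×10^8 m/s) × 3.0375×10^-7 s = 91.0 m

d ≈ 91.0 m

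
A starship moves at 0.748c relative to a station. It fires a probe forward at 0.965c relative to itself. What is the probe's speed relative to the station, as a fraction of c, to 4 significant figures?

u ≈ 0.9949c

Relativistic velocity addition: u = (u' + v)/(1 + u'v/c²)
= (0.965 + 0.748)/(1 + 0.965×0.748) = 1.713/1.72182 = 0.9949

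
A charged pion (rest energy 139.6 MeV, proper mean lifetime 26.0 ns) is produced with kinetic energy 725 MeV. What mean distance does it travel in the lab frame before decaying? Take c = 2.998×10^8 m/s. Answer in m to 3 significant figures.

γ = 1 + K/(m₀c²) = 1 + 725/139.6 = 6.1934
β = √(1 − 1/γ²) = 0.98688
Dilated lifetime: γτ₀ = 6.1934 × 26.0 ns = 161.03 ns
d = βc·γτ₀ = 0.98688 × (2.998×10^8 m/s) × 1.6103×10^-7 s = 47.6 m

d ≈ 47.6 m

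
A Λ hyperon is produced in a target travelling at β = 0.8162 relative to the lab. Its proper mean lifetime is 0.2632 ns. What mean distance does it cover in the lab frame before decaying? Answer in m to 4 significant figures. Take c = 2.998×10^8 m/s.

d ≈ 0.1115 m

γ = 1/√(1 − 0.8162²) = 1.73079
Dilated lifetime: Δt = γτ₀ = 1.73079 × 0.2632 ns = 0.455545 ns
d = vΔt = 0.8162c × 0.455545 ns = 2.44697×10^8 m/s × 4.55545×10^-10 s = 0.1115 m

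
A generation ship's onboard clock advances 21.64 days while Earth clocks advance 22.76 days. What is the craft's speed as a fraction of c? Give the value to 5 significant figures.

γ = Δt/τ₀ = 22.76/21.64 = 1.051756
β = √(1 − 1/γ²) = √(1 − 1/1.051756²) = 0.30983

β ≈ 0.30983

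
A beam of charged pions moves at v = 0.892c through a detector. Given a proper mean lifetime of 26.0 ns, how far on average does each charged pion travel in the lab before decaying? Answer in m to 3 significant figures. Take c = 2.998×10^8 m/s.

d ≈ 15.4 m

γ = 1/√(1 − 0.892²) = 2.2122
Dilated lifetime: Δt = γτ₀ = 2.2122 × 26.0 ns = 57.518 ns
d = vΔt = 0.892c × 57.518 ns = 2.6742×10^8 m/s × 5.7518×10^-8 s = 15.4 m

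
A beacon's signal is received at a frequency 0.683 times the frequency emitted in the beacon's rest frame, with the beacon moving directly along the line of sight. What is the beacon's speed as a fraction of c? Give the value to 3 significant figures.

f_obs/f_src = √((1−β)/(1+β)) = 0.683  ⇒  (1−β)/(1+β) = 0.46649
β = |1 − D²|/(1 + D²) = |1 − 0.46649|/(1 + 0.46649) = 0.364

β ≈ 0.364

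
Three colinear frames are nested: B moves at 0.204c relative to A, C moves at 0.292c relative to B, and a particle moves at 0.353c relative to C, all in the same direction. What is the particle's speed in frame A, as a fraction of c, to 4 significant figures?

Compose boost 2: (0.292 + 0.204)/(1 + 0.292×0.204) = 0.4960/1.05957 = 0.468115
Compose boost 3: (0.353 + 0.468115)/(1 + 0.353×0.468115) = 0.821115/1.16524 = 0.7047

u ≈ 0.7047c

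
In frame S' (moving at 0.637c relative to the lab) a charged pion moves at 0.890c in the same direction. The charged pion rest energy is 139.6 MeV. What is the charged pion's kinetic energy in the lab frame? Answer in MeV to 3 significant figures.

K ≈ 483 MeV

u_lab = (0.890 + 0.637)/(1 + 0.890×0.637) = 0.974517
γ = 1/√(1 − 0.974517²) = 4.4580
K = (γ − 1)m₀c² = (4.4580 − 1) × 139.6 = 3.4580 × 139.6 = 483 MeV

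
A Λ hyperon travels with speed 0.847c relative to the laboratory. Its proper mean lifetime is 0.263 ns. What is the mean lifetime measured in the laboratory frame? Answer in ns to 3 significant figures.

Δt ≈ 0.495 ns

γ = 1/√(1 − 0.847²) = 1.8811
Time dilation: Δt = γτ₀ = 1.8811 × 0.263 ns = 0.495 ns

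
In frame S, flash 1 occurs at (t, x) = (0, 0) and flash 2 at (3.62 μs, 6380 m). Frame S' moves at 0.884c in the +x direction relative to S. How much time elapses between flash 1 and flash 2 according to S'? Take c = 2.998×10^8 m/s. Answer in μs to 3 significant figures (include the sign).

Δt' ≈ -32.5 μs

γ = 1/√(1 − 0.884²) = 2.1391
Δt' = γ(Δt − vΔx/c²) = 2.1391 × (3.62 μs − 0.884×6380 m / (2.998×10^8 m/s))
= 2.1391 × (-15.192 μs) = -32.5 μs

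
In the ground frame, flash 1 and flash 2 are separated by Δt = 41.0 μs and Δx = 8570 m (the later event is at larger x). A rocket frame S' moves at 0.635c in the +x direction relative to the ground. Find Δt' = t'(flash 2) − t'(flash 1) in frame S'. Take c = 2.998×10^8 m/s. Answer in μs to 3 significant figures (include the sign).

γ = 1/√(1 − 0.635²) = 1.2945
Δt' = γ(Δt − vΔx/c²) = 1.2945 × (41.0 μs − 0.635×8570 m / (2.998×10^8 m/s))
= 1.2945 × (22.848 μs) = 29.6 μs

Δt' ≈ 29.6 μs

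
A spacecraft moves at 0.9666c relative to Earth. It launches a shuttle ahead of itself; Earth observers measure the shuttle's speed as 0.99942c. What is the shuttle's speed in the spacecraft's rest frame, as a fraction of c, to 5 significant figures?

Inverse velocity addition: u' = (u − v)/(1 − uv/c²)
= (0.99942 − 0.9666)/(1 − 0.99942×0.9666) = 0.032820/0.03396063 = 0.96641

u' ≈ 0.96641c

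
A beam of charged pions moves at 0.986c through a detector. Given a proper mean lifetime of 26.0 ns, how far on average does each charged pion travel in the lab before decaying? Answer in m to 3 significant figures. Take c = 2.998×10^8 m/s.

γ = 1/√(1 − 0.986²) = 5.9972
Dilated lifetime: Δt = γτ₀ = 5.9972 × 26.0 ns = 155.93 ns
d = vΔt = 0.986c × 155.93 ns = 2.9560×10^8 m/s × 1.5593×10^-7 s = 46.1 m

d ≈ 46.1 m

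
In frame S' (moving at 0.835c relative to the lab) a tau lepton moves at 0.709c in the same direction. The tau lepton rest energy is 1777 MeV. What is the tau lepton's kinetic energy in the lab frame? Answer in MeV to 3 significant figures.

K ≈ 5510 MeV

u_lab = (0.709 + 0.835)/(1 + 0.709×0.835) = 0.969840
γ = 1/√(1 − 0.969840²) = 4.1027
K = (γ − 1)m₀c² = (4.1027 − 1) × 1777 = 3.1027 × 1777 = 5510 MeV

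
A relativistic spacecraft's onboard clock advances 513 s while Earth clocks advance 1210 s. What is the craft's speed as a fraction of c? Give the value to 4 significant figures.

β ≈ 0.9057

γ = Δt/τ₀ = 1210/513 = 2.35867
β = √(1 − 1/γ²) = √(1 − 1/2.35867²) = 0.9057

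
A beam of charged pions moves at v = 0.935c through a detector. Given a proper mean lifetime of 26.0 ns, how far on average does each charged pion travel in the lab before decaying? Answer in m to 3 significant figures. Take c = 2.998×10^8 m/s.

d ≈ 20.6 m

γ = 1/√(1 − 0.935²) = 2.8197
Dilated lifetime: Δt = γτ₀ = 2.8197 × 26.0 ns = 73.312 ns
d = vΔt = 0.935c × 73.312 ns = 2.8031×10^8 m/s × 7.3312×10^-8 s = 20.6 m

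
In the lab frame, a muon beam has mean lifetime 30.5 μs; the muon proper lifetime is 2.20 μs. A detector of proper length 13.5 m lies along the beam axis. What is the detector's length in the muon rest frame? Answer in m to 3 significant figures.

L ≈ 0.974 m

Time dilation ⇒ γ = Δt/τ₀ = 30.5/2.20 = 13.864
Length contraction: L = L₀/γ = 13.5/13.864 = 0.974 m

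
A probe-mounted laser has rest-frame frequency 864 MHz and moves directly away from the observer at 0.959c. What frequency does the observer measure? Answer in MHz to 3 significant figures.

f_obs ≈ 125 MHz

Relativistic Doppler: f_obs = f_src √((1−β)/(1+β))
= 864 × √(0.041000/1.9590) = 864 × 0.14467 = 125 MHz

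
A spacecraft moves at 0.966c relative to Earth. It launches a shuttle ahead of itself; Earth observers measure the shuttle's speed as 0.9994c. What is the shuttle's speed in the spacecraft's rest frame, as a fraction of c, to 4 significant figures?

Inverse velocity addition: u' = (u − v)/(1 − uv/c²)
= (0.9994 − 0.966)/(1 − 0.9994×0.966) = 0.03340/0.0345796 = 0.9659

u' ≈ 0.9659c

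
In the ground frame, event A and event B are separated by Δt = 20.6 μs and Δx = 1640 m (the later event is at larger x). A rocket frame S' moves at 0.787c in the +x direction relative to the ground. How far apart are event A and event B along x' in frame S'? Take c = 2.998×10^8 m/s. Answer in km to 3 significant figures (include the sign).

Δx' ≈ -5.22 km

γ = 1/√(1 − 0.787²) = 1.6209
Δx' = γ(Δx − vΔt) = 1.6209 × (1640 m − 0.787×(2.998×10^8 m/s)×20.6×10^-6 s)
= 1.6209 × (-3220.4 m) = -5.22 km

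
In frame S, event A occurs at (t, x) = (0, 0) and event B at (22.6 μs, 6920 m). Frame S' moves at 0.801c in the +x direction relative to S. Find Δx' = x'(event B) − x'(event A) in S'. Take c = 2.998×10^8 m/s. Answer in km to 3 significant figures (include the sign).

Δx' ≈ 2.49 km

γ = 1/√(1 − 0.801²) = 1.6704
Δx' = γ(Δx − vΔt) = 1.6704 × (6920 m − 0.801×(2.998×10^8 m/s)×22.6×10^-6 s)
= 1.6704 × (1492.8 m) = 2.49 km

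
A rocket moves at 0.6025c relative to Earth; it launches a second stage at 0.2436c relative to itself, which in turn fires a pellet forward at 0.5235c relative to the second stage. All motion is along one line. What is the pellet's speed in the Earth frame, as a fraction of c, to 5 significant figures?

u ≈ 0.90988c

Compose boost 2: (0.2436 + 0.6025)/(1 + 0.2436×0.6025) = 0.84610/1.146769 = 0.7378121
Compose boost 3: (0.5235 + 0.7378121)/(1 + 0.5235×0.7378121) = 1.261312/1.386245 = 0.90988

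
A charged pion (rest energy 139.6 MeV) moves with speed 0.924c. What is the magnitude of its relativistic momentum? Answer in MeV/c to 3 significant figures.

p ≈ 337 MeV/c

γ = 1/√(1 − 0.924²) = 2.6151
p = γβm₀c = 2.6151 × 0.924 × 139.6 MeV/c = 337 MeV/c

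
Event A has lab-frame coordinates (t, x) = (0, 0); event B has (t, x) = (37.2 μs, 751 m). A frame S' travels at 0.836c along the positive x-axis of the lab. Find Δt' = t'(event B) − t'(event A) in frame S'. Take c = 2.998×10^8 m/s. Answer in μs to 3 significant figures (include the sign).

Δt' ≈ 64.0 μs

γ = 1/√(1 − 0.836²) = 1.8224
Δt' = γ(Δt − vΔx/c²) = 1.8224 × (37.2 μs − 0.836×751 m / (2.998×10^8 m/s))
= 1.8224 × (35.106 μs) = 64.0 μs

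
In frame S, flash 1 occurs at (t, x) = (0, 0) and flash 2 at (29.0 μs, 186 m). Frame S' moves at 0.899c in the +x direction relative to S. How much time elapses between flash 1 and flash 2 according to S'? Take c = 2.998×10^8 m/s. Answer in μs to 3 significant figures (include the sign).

Δt' ≈ 64.9 μs

γ = 1/√(1 − 0.899²) = 2.2834
Δt' = γ(Δt − vΔx/c²) = 2.2834 × (29.0 μs − 0.899×186 m / (2.998×10^8 m/s))
= 2.2834 × (28.442 μs) = 64.9 μs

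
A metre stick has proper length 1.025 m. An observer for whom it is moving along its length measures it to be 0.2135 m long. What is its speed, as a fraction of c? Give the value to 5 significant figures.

γ = L₀/L = 1.025/0.2135 = 4.800937
β = √(1 − 1/γ²) = 0.97807

β ≈ 0.97807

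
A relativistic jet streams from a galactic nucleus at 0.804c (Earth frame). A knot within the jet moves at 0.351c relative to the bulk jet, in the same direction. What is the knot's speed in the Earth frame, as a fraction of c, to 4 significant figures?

Relativistic velocity addition: u = (u' + v)/(1 + u'v/c²)
= (0.351 + 0.804)/(1 + 0.351×0.804) = 1.155/1.28220 = 0.9008

u ≈ 0.9008c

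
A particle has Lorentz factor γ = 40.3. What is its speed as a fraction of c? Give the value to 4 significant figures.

β = √(1 − 1/γ²) = √(1 − 1/40.3²) = √(0.999384) = 0.9997

β ≈ 0.9997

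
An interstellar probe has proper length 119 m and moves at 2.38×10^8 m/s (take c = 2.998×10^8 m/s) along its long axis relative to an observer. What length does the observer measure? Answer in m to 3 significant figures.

β = v/c = 2.38×10^8 / 2.998×10^8 = 0.79386
γ = 1/√(1 − 0.79386²) = 1.6445
Length contraction: L = L₀/γ = 119/1.6445 = 72.4 m

L ≈ 72.4 m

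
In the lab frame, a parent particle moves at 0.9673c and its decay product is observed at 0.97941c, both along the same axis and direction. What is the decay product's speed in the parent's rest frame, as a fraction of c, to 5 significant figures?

Inverse velocity addition: u' = (u − v)/(1 − uv/c²)
= (0.97941 − 0.9673)/(1 − 0.97941×0.9673) = 0.012110/0.05261671 = 0.23016

u' ≈ 0.23016c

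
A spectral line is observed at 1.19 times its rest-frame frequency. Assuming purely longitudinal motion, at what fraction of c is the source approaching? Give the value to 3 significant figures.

β ≈ 0.172

f_obs/f_src = √((1+β)/(1−β)) = 1.19  ⇒  (1+β)/(1−β) = 1.4161
β = |1 − D²|/(1 + D²) = |1 − 1.4161|/(1 + 1.4161) = 0.172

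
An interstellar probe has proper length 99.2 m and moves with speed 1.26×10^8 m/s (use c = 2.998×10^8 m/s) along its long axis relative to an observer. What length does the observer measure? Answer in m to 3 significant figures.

β = v/c = 1.26×10^8 / 2.998×10^8 = 0.42028
γ = 1/√(1 − 0.42028²) = 1.1021
Length contraction: L = L₀/γ = 99.2/1.1021 = 90.0 m

L ≈ 90.0 m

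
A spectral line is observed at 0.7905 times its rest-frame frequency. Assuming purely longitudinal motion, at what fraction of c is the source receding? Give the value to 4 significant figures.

β ≈ 0.2309

f_obs/f_src = √((1−β)/(1+β)) = 0.7905  ⇒  (1−β)/(1+β) = 0.624890
β = |1 − D²|/(1 + D²) = |1 − 0.624890|/(1 + 0.624890) = 0.2309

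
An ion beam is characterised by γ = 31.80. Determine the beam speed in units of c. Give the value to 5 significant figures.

β = √(1 − 1/γ²) = √(1 − 1/31.80²) = √(0.9990111) = 0.99951

β ≈ 0.99951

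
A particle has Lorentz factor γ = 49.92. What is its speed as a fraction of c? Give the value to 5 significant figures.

β = √(1 − 1/γ²) = √(1 − 1/49.92²) = √(0.9995987) = 0.99980

β ≈ 0.99980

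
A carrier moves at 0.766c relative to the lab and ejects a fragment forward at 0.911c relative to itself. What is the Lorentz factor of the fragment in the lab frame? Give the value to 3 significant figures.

u_lab = (0.911 + 0.766)/(1 + 0.911×0.766) = 1.677/1.69783 = 0.987734
γ = 1/√(1 − 0.987734²) = 6.40

γ ≈ 6.40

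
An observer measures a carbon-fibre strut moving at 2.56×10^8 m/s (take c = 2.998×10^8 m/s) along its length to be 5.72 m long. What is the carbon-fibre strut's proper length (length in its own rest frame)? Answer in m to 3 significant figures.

β = v/c = 2.56×10^8 / 2.998×10^8 = 0.85390
γ = 1/√(1 − 0.85390²) = 1.9215
L₀ = γL = 1.9215 × 5.72 = 11.0 m

L₀ ≈ 11.0 m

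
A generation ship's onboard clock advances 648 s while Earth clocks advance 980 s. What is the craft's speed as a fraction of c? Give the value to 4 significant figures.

β ≈ 0.7502

γ = Δt/τ₀ = 980/648 = 1.51235
β = √(1 − 1/γ²) = √(1 − 1/1.51235²) = 0.7502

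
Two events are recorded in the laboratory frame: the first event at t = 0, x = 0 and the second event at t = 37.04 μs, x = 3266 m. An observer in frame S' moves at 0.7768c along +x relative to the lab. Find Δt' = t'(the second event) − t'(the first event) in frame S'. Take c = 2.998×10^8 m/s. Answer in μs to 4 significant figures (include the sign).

Δt' ≈ 45.38 μs

γ = 1/√(1 − 0.7768²) = 1.58794
Δt' = γ(Δt − vΔx/c²) = 1.58794 × (37.04 μs − 0.7768×3266 m / (2.998×10^8 m/s))
= 1.58794 × (28.5776 μs) = 45.38 μs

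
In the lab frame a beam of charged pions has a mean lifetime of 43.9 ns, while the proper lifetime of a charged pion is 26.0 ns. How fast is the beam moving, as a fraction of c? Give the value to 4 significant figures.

γ = Δt/τ₀ = 43.9/26.0 = 1.68846
β = √(1 − 1/γ²) = √(1 − 1/1.68846²) = 0.8058

β ≈ 0.8058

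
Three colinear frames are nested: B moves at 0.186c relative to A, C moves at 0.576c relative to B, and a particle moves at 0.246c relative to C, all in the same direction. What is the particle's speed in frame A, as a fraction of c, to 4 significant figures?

u ≈ 0.7990c

Compose boost 2: (0.576 + 0.186)/(1 + 0.576×0.186) = 0.7620/1.10714 = 0.688262
Compose boost 3: (0.246 + 0.688262)/(1 + 0.246×0.688262) = 0.934262/1.16931 = 0.7990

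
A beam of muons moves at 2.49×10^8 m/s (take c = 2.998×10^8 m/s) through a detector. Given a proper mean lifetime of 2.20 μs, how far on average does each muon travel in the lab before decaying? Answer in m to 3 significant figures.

β = v/c = 2.49×10^8 / 2.998×10^8 = 0.83055
γ = 1/√(1 − 0.83055²) = 1.7955
Dilated lifetime: Δt = γτ₀ = 1.7955 × 2.20 μs = 3.9502 μs
d = vΔt = 0.83055c × 3.9502 μs = 2.4900×10^8 m/s × 3.9502×10^-6 s = 984 m

d ≈ 984 m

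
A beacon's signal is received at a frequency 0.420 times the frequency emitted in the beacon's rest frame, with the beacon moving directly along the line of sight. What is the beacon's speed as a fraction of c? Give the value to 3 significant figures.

β ≈ 0.700

f_obs/f_src = √((1−β)/(1+β)) = 0.420  ⇒  (1−β)/(1+β) = 0.17640
β = |1 − D²|/(1 + D²) = |1 − 0.17640|/(1 + 0.17640) = 0.700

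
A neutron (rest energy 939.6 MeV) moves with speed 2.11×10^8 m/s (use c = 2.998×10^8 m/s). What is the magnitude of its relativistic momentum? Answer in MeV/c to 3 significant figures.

p ≈ 931 MeV/c

β = v/c = 2.11×10^8 / 2.998×10^8 = 0.70380
γ = 1/√(1 − 0.70380²) = 1.4077
p = γβm₀c = 1.4077 × 0.70380 × 939.6 MeV/c = 931 MeV/c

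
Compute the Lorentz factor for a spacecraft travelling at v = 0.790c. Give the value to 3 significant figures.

γ ≈ 1.63

γ = 1/√(1 − β²) = 1/√(1 − 0.790²) = 1/√(0.37590) = 1.63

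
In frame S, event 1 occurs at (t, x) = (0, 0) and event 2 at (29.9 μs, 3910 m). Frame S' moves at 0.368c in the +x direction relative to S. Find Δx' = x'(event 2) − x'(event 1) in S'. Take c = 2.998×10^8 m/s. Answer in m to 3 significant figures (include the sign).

Δx' ≈ 657 m

γ = 1/√(1 − 0.368²) = 1.0755
Δx' = γ(Δx − vΔt) = 1.0755 × (3910 m − 0.368×(2.998×10^8 m/s)×29.9×10^-6 s)
= 1.0755 × (611.24 m) = 657 m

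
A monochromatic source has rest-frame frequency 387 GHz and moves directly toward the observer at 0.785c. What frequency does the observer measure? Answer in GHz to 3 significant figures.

f_obs ≈ 1120 GHz

Relativistic Doppler: f_obs = f_src √((1+β)/(1−β))
= 387 × √(1.7850/0.21500) = 387 × 2.8814 = 1120 GHz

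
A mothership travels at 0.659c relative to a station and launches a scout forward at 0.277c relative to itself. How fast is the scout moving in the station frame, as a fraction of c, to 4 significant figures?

u ≈ 0.7915c

Compose boost 2: (0.277 + 0.659)/(1 + 0.277×0.659) = 0.9360/1.18254 = 0.7915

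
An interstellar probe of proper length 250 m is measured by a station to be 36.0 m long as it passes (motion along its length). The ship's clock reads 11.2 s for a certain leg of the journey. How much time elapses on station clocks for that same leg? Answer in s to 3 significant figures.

Length contraction ⇒ γ = L₀/L = 250/36.0 = 6.9444
Time dilation: Δt = γτ₀ = 6.9444 × 11.2 s = 77.8 s

Δt ≈ 77.8 s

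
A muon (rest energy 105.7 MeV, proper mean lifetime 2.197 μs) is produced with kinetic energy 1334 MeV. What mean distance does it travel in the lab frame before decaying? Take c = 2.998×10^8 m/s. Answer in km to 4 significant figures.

γ = 1 + K/(m₀c²) = 1 + 1334/105.7 = 13.6206
β = √(1 − 1/γ²) = 0.997301
Dilated lifetime: γτ₀ = 13.6206 × 2.197 μs = 29.9245 μs
d = βc·γτ₀ = 0.997301 × (2.998×10^8 m/s) × 2.99245×10^-5 s = 8.947 km

d ≈ 8.947 km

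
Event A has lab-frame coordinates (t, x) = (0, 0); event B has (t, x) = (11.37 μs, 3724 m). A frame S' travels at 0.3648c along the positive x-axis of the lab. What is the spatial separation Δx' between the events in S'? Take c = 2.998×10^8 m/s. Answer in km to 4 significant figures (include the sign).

γ = 1/√(1 − 0.3648²) = 1.07401
Δx' = γ(Δx − vΔt) = 1.07401 × (3724 m − 0.3648×(2.998×10^8 m/s)×11.37×10^-6 s)
= 1.07401 × (2480.50 m) = 2.664 km

Δx' ≈ 2.664 km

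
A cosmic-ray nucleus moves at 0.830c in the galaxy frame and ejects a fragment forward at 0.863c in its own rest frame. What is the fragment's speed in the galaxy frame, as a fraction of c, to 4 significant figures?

Compose boost 2: (0.863 + 0.830)/(1 + 0.863×0.830) = 1.693/1.71629 = 0.9864

u ≈ 0.9864c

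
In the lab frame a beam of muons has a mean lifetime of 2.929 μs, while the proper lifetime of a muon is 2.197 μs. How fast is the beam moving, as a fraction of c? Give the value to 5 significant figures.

β ≈ 0.66134

γ = Δt/τ₀ = 2.929/2.197 = 1.333182
β = √(1 − 1/γ²) = √(1 − 1/1.333182²) = 0.66134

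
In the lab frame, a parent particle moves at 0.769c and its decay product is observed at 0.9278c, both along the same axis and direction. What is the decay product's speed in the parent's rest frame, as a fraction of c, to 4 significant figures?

Inverse velocity addition: u' = (u − v)/(1 − uv/c²)
= (0.9278 − 0.769)/(1 − 0.9278×0.769) = 0.1588/0.286522 = 0.5542

u' ≈ 0.5542c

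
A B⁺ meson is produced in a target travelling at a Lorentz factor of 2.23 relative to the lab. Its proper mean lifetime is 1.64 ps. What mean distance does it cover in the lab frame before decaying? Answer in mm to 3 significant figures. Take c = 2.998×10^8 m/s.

β = √(1 − 1/γ²) = √(1 − 1/2.23²) = 0.89382
Dilated lifetime: Δt = γτ₀ = 2.23 × 1.64 ps = 3.6572 ps
d = vΔt = 0.89382c × 3.6572 ps = 2.6797×10^8 m/s × 3.6572×10^-12 s = 0.980 mm

d ≈ 0.980 mm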